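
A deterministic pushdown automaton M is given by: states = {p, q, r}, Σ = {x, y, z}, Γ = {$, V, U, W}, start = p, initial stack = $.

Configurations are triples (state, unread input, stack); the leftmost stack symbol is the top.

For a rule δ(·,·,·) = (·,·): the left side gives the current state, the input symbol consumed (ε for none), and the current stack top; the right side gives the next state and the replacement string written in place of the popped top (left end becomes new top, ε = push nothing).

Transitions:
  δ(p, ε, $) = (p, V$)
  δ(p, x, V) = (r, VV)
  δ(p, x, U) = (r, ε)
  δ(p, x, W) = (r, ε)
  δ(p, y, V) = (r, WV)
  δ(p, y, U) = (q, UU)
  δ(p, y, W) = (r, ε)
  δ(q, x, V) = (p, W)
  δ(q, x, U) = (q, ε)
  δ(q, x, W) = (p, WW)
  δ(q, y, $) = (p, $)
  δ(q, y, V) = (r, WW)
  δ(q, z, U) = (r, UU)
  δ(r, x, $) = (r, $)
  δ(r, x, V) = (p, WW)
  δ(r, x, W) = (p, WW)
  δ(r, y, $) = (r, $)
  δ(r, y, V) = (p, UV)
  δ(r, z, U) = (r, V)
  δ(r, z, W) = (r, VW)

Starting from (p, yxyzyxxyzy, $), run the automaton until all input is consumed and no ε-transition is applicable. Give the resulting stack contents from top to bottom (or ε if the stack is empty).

UVWWV$

(p, yxyzyxxyzy, $)
  ε-move, top $: go to p, push V$ → (p, yxyzyxxyzy, V$)
  read y, top V: go to r, push WV → (r, xyzyxxyzy, WV$)
  read x, top W: go to p, push WW → (p, yzyxxyzy, WWV$)
  read y, top W: go to r, push ε → (r, zyxxyzy, WV$)
  read z, top W: go to r, push VW → (r, yxxyzy, VWV$)
  read y, top V: go to p, push UV → (p, xxyzy, UVWV$)
  read x, top U: go to r, push ε → (r, xyzy, VWV$)
  read x, top V: go to p, push WW → (p, yzy, WWWV$)
  read y, top W: go to r, push ε → (r, zy, WWV$)
  read z, top W: go to r, push VW → (r, y, VWWV$)
  read y, top V: go to p, push UV → (p, ε, UVWWV$)
All input consumed in state p with stack UVWWV$.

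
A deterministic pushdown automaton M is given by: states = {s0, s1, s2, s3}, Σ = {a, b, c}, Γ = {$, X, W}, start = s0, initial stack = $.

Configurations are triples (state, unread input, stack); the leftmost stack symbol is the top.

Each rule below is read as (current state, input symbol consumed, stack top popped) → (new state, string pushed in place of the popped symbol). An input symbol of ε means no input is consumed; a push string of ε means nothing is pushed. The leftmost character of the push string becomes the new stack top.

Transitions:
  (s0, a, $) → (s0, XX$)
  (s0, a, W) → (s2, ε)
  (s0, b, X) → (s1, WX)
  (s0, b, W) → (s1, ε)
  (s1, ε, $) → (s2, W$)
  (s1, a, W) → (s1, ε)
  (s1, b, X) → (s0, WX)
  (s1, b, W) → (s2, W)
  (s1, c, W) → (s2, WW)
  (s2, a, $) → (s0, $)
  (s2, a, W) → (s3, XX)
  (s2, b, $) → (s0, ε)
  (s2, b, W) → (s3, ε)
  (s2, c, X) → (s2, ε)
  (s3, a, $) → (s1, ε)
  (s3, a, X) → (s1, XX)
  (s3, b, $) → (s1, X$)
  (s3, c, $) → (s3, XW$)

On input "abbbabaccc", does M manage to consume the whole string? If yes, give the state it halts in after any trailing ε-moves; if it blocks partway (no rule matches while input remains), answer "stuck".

s2

(s0, abbbabaccc, $)
  read a, top $: go to s0, push XX$ → (s0, bbbabaccc, XX$)
  read b, top X: go to s1, push WX → (s1, bbabaccc, WXX$)
  read b, top W: go to s2, push W → (s2, babaccc, WXX$)
  read b, top W: go to s3, push ε → (s3, abaccc, XX$)
  read a, top X: go to s1, push XX → (s1, baccc, XXX$)
  read b, top X: go to s0, push WX → (s0, accc, WXXX$)
  read a, top W: go to s2, push ε → (s2, ccc, XXX$)
  read c, top X: go to s2, push ε → (s2, cc, XX$)
  read c, top X: go to s2, push ε → (s2, c, X$)
  read c, top X: go to s2, push ε → (s2, ε, $)
All input consumed; M is in state s2.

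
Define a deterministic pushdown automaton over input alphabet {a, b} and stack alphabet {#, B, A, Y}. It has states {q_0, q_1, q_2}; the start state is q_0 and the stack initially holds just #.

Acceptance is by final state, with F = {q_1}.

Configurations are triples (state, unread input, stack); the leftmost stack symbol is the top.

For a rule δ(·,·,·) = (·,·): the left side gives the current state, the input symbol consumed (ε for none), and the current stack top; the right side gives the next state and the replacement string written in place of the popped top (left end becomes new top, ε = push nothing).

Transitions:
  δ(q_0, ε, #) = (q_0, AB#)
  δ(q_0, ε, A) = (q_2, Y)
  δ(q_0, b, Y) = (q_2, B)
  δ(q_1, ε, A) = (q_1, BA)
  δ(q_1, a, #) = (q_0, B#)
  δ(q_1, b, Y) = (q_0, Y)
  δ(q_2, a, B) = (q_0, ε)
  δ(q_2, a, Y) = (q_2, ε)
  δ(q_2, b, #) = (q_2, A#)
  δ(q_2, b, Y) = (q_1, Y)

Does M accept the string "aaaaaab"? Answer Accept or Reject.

(q_0, aaaaaab, #) ⊢ (q_0, aaaaaab, AB#) ⊢ (q_2, aaaaaab, YB#) ⊢ (q_2, aaaaab, B#) ⊢ (q_0, aaaab, #) ⊢ (q_0, aaaab, AB#) ⊢ (q_2, aaaab, YB#) ⊢ (q_2, aaab, B#) ⊢ (q_0, aab, #) ⊢ (q_0, aab, AB#) ⊢ (q_2, aab, YB#) ⊢ (q_2, ab, B#) ⊢ (q_0, b, #) ⊢ (q_0, b, AB#) ⊢ (q_2, b, YB#) ⊢ (q_1, ε, YB#)
All input consumed; state q_1 ∈ F.

Accept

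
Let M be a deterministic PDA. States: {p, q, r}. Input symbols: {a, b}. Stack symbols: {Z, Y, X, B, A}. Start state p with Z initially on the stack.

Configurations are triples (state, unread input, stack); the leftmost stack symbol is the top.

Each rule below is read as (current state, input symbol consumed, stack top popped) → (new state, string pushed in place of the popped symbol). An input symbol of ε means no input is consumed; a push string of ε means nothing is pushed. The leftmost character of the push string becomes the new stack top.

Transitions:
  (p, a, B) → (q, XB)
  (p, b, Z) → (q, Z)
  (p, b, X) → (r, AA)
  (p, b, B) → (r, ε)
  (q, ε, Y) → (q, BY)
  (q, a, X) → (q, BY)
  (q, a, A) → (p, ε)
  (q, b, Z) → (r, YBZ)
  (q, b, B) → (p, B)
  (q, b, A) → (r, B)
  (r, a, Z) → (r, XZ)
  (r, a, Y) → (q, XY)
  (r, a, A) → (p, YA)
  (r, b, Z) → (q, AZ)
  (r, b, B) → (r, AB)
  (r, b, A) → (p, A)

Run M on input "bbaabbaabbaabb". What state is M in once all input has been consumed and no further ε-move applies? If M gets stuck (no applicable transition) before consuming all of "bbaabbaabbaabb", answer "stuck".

(p, bbaabbaabbaabb, Z)
  read b, top Z: go to q, push Z → (q, baabbaabbaabb, Z)
  read b, top Z: go to r, push YBZ → (r, aabbaabbaabb, YBZ)
  read a, top Y: go to q, push XY → (q, abbaabbaabb, XYBZ)
  read a, top X: go to q, push BY → (q, bbaabbaabb, BYYBZ)
  read b, top B: go to p, push B → (p, baabbaabb, BYYBZ)
  read b, top B: go to r, push ε → (r, aabbaabb, YYBZ)
  read a, top Y: go to q, push XY → (q, abbaabb, XYYBZ)
  read a, top X: go to q, push BY → (q, bbaabb, BYYYBZ)
  read b, top B: go to p, push B → (p, baabb, BYYYBZ)
  read b, top B: go to r, push ε → (r, aabb, YYYBZ)
  read a, top Y: go to q, push XY → (q, abb, XYYYBZ)
  read a, top X: go to q, push BY → (q, bb, BYYYYBZ)
  read b, top B: go to p, push B → (p, b, BYYYYBZ)
  read b, top B: go to r, push ε → (r, ε, YYYYBZ)
All input consumed; M is in state r.

r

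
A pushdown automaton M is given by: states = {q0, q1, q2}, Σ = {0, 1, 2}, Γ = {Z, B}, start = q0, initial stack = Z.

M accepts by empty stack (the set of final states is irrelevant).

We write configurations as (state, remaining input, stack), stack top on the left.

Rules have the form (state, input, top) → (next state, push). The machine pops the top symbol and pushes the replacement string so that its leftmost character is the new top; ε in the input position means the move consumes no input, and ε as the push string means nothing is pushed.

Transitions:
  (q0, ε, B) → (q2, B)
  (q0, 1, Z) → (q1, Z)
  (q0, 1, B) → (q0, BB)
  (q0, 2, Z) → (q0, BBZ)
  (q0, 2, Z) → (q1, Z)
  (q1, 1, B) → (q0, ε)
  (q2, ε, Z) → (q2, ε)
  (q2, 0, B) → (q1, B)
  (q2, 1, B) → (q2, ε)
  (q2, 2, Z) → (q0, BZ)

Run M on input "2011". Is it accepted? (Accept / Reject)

One accepting computation: (q0, 2011, Z) ⊢ (q0, 011, BBZ) ⊢ (q2, 011, BBZ) ⊢ (q1, 11, BBZ) ⊢ (q0, 1, BZ) ⊢ (q2, 1, BZ) ⊢ (q2, ε, Z) ⊢ (q2, ε, ε)
All input consumed and the stack is empty.

Accept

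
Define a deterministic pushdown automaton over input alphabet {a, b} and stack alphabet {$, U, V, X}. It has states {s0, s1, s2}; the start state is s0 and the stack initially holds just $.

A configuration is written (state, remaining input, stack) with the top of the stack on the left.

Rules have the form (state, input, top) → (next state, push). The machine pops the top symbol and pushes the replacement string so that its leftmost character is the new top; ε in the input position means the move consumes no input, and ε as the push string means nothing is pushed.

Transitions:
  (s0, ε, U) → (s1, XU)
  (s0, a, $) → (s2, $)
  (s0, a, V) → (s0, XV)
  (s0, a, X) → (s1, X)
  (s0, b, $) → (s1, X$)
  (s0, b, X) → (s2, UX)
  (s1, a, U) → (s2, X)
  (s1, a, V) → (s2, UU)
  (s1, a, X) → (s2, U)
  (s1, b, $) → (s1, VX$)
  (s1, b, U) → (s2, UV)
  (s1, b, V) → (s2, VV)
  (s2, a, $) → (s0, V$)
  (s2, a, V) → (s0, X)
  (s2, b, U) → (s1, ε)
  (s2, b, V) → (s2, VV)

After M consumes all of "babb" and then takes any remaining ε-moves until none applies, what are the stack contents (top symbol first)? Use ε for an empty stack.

VX$

(s0, babb, $)
  read b, top $: go to s1, push X$ → (s1, abb, X$)
  read a, top X: go to s2, push U → (s2, bb, U$)
  read b, top U: go to s1, push ε → (s1, b, $)
  read b, top $: go to s1, push VX$ → (s1, ε, VX$)
All input consumed in state s1 with stack VX$.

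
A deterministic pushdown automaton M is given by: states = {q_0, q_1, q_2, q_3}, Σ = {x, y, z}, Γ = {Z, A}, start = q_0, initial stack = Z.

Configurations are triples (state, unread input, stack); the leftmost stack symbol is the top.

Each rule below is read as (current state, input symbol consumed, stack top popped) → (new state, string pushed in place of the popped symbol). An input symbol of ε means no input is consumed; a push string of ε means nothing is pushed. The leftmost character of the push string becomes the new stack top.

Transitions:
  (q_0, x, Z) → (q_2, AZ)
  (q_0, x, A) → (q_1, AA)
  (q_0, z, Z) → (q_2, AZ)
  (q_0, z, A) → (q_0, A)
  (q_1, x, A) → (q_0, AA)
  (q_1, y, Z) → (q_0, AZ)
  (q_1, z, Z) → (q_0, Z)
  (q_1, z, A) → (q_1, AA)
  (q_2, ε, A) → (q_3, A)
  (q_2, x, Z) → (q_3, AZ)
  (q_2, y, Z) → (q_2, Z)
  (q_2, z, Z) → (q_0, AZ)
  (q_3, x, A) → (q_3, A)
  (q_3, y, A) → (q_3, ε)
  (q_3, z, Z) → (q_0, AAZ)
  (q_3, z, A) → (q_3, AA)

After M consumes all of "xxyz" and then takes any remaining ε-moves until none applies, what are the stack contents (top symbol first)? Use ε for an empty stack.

(q_0, xxyz, Z) ⊢ (q_2, xyz, AZ) ⊢ (q_3, xyz, AZ) ⊢ (q_3, yz, AZ) ⊢ (q_3, z, Z) ⊢ (q_0, ε, AAZ)
All input consumed in state q_0 with stack AAZ.

AAZ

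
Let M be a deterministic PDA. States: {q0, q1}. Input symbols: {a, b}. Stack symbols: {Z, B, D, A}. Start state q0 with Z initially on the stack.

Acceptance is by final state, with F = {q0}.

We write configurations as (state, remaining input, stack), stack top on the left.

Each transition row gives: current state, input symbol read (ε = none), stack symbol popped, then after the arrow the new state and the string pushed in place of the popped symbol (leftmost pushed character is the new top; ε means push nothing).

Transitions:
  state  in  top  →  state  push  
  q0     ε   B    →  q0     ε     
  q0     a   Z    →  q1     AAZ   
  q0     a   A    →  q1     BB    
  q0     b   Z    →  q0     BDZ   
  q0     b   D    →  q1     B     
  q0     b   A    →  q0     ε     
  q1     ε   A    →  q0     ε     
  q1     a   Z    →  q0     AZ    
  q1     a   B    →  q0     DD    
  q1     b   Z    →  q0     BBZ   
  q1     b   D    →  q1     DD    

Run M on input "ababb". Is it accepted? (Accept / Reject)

(q0, ababb, Z)
  read a, top Z: go to q1, push AAZ → (q1, babb, AAZ)
  ε-move, top A: go to q0, push ε → (q0, babb, AZ)
  read b, top A: go to q0, push ε → (q0, abb, Z)
  read a, top Z: go to q1, push AAZ → (q1, bb, AAZ)
  ε-move, top A: go to q0, push ε → (q0, bb, AZ)
  read b, top A: go to q0, push ε → (q0, b, Z)
  read b, top Z: go to q0, push BDZ → (q0, ε, BDZ)
All input consumed; state q0 ∈ F.

Accept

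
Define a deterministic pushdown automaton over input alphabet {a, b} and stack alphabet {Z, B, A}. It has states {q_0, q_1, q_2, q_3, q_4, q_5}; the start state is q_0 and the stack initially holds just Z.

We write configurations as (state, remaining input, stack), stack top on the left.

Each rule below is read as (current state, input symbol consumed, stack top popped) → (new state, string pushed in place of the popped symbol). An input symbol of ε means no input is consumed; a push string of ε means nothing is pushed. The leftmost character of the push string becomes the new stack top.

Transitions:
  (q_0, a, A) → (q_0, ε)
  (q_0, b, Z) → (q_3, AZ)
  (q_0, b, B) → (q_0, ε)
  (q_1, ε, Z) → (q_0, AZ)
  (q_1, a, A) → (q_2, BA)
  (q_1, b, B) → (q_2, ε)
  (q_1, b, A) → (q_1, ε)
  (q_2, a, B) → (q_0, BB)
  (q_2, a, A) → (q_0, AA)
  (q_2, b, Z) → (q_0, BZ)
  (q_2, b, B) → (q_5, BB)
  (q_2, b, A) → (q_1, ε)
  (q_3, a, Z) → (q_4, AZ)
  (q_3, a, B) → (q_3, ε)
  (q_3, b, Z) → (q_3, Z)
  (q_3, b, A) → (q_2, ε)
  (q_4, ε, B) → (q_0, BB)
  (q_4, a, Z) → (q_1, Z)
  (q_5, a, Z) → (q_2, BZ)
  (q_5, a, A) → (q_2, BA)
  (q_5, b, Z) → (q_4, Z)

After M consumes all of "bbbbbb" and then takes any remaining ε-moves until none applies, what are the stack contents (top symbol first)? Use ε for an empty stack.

(q_0, bbbbbb, Z)
  read b, top Z: go to q_3, push AZ → (q_3, bbbbb, AZ)
  read b, top A: go to q_2, push ε → (q_2, bbbb, Z)
  read b, top Z: go to q_0, push BZ → (q_0, bbb, BZ)
  read b, top B: go to q_0, push ε → (q_0, bb, Z)
  read b, top Z: go to q_3, push AZ → (q_3, b, AZ)
  read b, top A: go to q_2, push ε → (q_2, ε, Z)
All input consumed in state q_2 with stack Z.

Z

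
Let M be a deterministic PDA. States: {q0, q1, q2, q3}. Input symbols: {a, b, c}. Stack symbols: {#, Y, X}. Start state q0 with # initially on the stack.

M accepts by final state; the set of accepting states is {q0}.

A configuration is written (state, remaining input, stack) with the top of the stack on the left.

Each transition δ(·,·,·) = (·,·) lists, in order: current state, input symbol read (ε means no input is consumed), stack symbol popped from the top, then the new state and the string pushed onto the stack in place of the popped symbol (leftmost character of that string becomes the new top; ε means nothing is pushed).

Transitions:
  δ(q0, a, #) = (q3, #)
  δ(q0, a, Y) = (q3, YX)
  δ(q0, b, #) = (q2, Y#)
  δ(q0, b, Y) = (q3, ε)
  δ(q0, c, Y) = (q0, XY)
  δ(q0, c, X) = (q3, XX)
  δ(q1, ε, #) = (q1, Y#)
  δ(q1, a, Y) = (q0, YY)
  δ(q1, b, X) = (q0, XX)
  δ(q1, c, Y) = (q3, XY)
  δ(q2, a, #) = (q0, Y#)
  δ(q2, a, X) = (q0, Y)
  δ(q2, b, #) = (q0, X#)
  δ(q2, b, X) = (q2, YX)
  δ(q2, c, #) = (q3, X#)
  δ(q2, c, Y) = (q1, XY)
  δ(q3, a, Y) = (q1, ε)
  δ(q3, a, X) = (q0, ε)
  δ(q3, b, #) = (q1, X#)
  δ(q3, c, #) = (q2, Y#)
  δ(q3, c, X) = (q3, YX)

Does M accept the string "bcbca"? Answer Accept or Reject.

(q0, bcbca, #)
  read b, top #: go to q2, push Y# → (q2, cbca, Y#)
  read c, top Y: go to q1, push XY → (q1, bca, XY#)
  read b, top X: go to q0, push XX → (q0, ca, XXY#)
  read c, top X: go to q3, push XX → (q3, a, XXXY#)
  read a, top X: go to q0, push ε → (q0, ε, XXY#)
All input consumed; state q0 ∈ F.

Accept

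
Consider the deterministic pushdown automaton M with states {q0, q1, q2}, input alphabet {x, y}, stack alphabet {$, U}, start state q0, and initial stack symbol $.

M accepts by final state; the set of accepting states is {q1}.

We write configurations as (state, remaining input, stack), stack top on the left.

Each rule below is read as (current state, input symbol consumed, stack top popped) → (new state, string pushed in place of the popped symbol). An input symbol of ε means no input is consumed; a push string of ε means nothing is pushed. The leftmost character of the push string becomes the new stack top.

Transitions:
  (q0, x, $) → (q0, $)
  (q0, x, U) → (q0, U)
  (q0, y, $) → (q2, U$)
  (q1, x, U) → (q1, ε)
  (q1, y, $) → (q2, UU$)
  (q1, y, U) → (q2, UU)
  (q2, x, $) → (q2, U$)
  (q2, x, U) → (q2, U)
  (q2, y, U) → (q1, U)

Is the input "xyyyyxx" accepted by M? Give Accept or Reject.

(q0, xyyyyxx, $)
  read x, top $: go to q0, push $ → (q0, yyyyxx, $)
  read y, top $: go to q2, push U$ → (q2, yyyxx, U$)
  read y, top U: go to q1, push U → (q1, yyxx, U$)
  read y, top U: go to q2, push UU → (q2, yxx, UU$)
  read y, top U: go to q1, push U → (q1, xx, UU$)
  read x, top U: go to q1, push ε → (q1, x, U$)
  read x, top U: go to q1, push ε → (q1, ε, $)
All input consumed; state q1 ∈ F.

Accept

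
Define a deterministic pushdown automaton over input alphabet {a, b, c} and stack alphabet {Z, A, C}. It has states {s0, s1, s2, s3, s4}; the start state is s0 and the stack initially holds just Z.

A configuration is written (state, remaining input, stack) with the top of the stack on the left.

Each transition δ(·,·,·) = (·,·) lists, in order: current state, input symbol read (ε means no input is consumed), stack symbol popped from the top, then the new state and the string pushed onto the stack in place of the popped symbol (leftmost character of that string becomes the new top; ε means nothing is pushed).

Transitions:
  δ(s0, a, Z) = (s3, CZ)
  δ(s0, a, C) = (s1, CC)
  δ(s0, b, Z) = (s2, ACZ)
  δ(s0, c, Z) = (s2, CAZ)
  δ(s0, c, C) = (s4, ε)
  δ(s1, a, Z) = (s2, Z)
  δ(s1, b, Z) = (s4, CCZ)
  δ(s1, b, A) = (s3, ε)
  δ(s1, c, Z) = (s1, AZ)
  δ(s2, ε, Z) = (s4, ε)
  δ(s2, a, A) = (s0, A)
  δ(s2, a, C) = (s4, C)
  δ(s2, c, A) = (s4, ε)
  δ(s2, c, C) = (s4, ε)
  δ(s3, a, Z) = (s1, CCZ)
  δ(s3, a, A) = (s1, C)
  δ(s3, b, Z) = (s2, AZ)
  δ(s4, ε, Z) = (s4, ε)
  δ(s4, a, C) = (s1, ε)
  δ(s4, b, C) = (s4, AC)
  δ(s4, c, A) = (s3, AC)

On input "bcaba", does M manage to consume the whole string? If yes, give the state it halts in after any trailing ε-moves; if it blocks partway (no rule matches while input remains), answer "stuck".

(s0, bcaba, Z)
  read b, top Z: go to s2, push ACZ → (s2, caba, ACZ)
  read c, top A: go to s4, push ε → (s4, aba, CZ)
  read a, top C: go to s1, push ε → (s1, ba, Z)
  read b, top Z: go to s4, push CCZ → (s4, a, CCZ)
  read a, top C: go to s1, push ε → (s1, ε, CZ)
All input consumed; M is in state s1.

s1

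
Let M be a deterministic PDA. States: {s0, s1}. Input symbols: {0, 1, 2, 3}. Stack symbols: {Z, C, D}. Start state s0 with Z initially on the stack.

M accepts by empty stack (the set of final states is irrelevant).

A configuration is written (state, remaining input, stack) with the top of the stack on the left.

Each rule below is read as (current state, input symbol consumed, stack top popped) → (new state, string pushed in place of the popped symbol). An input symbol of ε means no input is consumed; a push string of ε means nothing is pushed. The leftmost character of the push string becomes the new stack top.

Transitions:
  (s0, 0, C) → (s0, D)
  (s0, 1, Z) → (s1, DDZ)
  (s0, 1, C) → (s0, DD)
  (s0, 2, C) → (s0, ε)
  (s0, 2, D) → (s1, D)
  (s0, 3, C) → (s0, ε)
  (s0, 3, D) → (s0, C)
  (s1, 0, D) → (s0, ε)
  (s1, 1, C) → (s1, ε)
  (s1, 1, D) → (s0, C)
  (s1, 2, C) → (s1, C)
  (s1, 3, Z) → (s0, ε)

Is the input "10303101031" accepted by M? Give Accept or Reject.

(s0, 10303101031, Z) ⊢ (s1, 0303101031, DDZ) ⊢ (s0, 303101031, DZ) ⊢ (s0, 03101031, CZ) ⊢ (s0, 3101031, DZ) ⊢ (s0, 101031, CZ) ⊢ (s0, 01031, DDZ)
No transition applies at (s0, 01031, DDZ); input not fully consumed.

Reject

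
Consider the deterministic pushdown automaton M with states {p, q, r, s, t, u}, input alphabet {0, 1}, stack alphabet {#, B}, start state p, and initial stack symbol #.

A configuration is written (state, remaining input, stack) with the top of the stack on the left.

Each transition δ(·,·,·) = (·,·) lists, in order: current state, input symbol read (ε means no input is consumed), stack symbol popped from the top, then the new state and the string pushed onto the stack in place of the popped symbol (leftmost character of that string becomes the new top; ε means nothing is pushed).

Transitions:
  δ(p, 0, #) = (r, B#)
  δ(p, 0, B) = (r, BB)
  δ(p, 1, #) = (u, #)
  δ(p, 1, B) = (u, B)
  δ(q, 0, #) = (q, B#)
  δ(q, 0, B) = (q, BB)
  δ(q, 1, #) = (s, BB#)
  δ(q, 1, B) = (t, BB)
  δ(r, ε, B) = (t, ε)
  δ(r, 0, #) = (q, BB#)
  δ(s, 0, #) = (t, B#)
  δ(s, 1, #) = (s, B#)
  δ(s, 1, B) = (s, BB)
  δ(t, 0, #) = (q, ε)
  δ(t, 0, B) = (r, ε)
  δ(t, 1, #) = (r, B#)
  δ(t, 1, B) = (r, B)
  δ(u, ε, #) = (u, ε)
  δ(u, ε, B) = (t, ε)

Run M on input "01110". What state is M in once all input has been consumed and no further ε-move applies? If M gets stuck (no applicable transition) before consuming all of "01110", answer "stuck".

q

(p, 01110, #) ⊢ (r, 1110, B#) ⊢ (t, 1110, #) ⊢ (r, 110, B#) ⊢ (t, 110, #) ⊢ (r, 10, B#) ⊢ (t, 10, #) ⊢ (r, 0, B#) ⊢ (t, 0, #) ⊢ (q, ε, ε)
All input consumed; M is in state q.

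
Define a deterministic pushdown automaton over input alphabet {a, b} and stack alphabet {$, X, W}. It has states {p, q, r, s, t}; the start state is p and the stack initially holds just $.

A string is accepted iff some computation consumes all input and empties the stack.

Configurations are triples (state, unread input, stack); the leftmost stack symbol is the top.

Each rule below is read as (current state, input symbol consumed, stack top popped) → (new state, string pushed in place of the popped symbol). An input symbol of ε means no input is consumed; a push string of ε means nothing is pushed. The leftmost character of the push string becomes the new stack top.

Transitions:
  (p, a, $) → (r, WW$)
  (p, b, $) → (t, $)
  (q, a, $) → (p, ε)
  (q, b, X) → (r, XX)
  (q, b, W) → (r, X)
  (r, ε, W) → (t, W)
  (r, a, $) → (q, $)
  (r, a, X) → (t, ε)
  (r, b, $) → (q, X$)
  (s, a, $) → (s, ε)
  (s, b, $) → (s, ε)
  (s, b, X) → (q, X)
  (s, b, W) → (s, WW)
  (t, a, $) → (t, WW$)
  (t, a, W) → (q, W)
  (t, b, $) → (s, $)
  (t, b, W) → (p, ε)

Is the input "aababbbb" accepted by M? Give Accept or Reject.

(p, aababbbb, $)
  read a, top $: go to r, push WW$ → (r, ababbbb, WW$)
  ε-move, top W: go to t, push W → (t, ababbbb, WW$)
  read a, top W: go to q, push W → (q, babbbb, WW$)
  read b, top W: go to r, push X → (r, abbbb, XW$)
  read a, top X: go to t, push ε → (t, bbbb, W$)
  read b, top W: go to p, push ε → (p, bbb, $)
  read b, top $: go to t, push $ → (t, bb, $)
  read b, top $: go to s, push $ → (s, b, $)
  read b, top $: go to s, push ε → (s, ε, ε)
All input consumed and the stack is empty.

Accept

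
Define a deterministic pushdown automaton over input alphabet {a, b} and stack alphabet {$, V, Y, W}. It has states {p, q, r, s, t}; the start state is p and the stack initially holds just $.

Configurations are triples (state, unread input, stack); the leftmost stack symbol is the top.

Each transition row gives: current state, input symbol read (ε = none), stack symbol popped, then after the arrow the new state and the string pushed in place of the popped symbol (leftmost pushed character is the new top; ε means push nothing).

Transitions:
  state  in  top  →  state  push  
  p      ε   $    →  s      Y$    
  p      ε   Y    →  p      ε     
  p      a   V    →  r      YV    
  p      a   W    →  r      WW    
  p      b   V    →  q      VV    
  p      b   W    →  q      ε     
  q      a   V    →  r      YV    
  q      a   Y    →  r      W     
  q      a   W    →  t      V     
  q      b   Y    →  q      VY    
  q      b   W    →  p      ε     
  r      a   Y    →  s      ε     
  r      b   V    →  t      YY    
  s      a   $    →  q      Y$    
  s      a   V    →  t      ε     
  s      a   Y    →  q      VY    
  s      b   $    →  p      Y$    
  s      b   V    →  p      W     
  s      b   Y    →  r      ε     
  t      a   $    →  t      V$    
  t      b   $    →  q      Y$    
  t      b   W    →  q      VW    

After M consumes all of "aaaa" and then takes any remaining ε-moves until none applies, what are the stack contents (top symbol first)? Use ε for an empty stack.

(p, aaaa, $) ⊢ (s, aaaa, Y$) ⊢ (q, aaa, VY$) ⊢ (r, aa, YVY$) ⊢ (s, a, VY$) ⊢ (t, ε, Y$)
All input consumed in state t with stack Y$.

Y$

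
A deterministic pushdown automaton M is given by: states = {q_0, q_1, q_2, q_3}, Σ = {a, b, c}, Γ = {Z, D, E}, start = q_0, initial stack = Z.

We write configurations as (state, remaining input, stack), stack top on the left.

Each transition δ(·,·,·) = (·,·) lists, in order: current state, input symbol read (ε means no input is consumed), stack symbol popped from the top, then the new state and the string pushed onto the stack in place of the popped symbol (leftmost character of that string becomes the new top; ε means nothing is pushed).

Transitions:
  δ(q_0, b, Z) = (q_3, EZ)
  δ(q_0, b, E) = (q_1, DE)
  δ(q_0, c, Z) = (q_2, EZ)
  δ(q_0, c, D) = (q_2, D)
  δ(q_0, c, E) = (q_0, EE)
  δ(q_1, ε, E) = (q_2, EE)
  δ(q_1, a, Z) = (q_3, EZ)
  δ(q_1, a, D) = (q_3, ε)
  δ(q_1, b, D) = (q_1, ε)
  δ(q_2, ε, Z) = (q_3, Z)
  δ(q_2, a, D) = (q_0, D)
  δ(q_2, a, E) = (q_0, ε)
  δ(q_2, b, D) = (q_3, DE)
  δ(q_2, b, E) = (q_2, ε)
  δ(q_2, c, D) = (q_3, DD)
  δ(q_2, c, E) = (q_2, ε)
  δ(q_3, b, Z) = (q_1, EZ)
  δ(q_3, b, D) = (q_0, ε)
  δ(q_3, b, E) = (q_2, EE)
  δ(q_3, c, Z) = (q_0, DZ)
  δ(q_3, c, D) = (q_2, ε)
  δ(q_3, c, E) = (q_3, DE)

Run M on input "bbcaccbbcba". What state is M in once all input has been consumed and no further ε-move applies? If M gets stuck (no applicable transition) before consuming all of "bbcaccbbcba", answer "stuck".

(q_0, bbcaccbbcba, Z)
  read b, top Z: go to q_3, push EZ → (q_3, bcaccbbcba, EZ)
  read b, top E: go to q_2, push EE → (q_2, caccbbcba, EEZ)
  read c, top E: go to q_2, push ε → (q_2, accbbcba, EZ)
  read a, top E: go to q_0, push ε → (q_0, ccbbcba, Z)
  read c, top Z: go to q_2, push EZ → (q_2, cbbcba, EZ)
  read c, top E: go to q_2, push ε → (q_2, bbcba, Z)
  ε-move, top Z: go to q_3, push Z → (q_3, bbcba, Z)
  read b, top Z: go to q_1, push EZ → (q_1, bcba, EZ)
  ε-move, top E: go to q_2, push EE → (q_2, bcba, EEZ)
  read b, top E: go to q_2, push ε → (q_2, cba, EZ)
  read c, top E: go to q_2, push ε → (q_2, ba, Z)
  ε-move, top Z: go to q_3, push Z → (q_3, ba, Z)
  read b, top Z: go to q_1, push EZ → (q_1, a, EZ)
  ε-move, top E: go to q_2, push EE → (q_2, a, EEZ)
  read a, top E: go to q_0, push ε → (q_0, ε, EZ)
All input consumed; M is in state q_0.

q_0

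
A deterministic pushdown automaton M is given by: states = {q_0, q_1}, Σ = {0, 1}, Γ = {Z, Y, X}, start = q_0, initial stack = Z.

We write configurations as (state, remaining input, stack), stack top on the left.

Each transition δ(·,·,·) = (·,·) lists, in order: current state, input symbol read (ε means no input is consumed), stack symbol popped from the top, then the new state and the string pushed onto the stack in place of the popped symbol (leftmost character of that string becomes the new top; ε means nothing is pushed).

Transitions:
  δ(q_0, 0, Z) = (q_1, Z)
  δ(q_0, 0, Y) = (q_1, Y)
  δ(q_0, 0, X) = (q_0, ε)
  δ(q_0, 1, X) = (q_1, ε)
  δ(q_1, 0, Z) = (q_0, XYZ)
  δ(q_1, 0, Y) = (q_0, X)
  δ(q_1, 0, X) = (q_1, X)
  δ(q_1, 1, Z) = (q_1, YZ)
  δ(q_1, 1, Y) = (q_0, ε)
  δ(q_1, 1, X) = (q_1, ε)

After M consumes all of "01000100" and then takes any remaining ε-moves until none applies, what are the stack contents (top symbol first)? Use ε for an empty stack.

Z

(q_0, 01000100, Z)
  read 0, top Z: go to q_1, push Z → (q_1, 1000100, Z)
  read 1, top Z: go to q_1, push YZ → (q_1, 000100, YZ)
  read 0, top Y: go to q_0, push X → (q_0, 00100, XZ)
  read 0, top X: go to q_0, push ε → (q_0, 0100, Z)
  read 0, top Z: go to q_1, push Z → (q_1, 100, Z)
  read 1, top Z: go to q_1, push YZ → (q_1, 00, YZ)
  read 0, top Y: go to q_0, push X → (q_0, 0, XZ)
  read 0, top X: go to q_0, push ε → (q_0, ε, Z)
All input consumed in state q_0 with stack Z.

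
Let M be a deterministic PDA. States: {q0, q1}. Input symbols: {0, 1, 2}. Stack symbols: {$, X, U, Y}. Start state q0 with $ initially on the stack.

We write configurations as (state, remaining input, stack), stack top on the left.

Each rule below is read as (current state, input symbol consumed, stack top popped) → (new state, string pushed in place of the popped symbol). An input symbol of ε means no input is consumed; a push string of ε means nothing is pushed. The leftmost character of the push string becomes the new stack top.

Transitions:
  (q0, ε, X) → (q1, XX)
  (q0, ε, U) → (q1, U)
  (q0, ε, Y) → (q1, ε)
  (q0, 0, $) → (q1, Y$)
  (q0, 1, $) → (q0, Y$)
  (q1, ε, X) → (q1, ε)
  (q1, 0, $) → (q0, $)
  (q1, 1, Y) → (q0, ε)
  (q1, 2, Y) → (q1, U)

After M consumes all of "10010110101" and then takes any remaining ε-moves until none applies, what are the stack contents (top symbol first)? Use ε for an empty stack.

(q0, 10010110101, $)
  read 1, top $: go to q0, push Y$ → (q0, 0010110101, Y$)
  ε-move, top Y: go to q1, push ε → (q1, 0010110101, $)
  read 0, top $: go to q0, push $ → (q0, 010110101, $)
  read 0, top $: go to q1, push Y$ → (q1, 10110101, Y$)
  read 1, top Y: go to q0, push ε → (q0, 0110101, $)
  read 0, top $: go to q1, push Y$ → (q1, 110101, Y$)
  read 1, top Y: go to q0, push ε → (q0, 10101, $)
  read 1, top $: go to q0, push Y$ → (q0, 0101, Y$)
  ε-move, top Y: go to q1, push ε → (q1, 0101, $)
  read 0, top $: go to q0, push $ → (q0, 101, $)
  read 1, top $: go to q0, push Y$ → (q0, 01, Y$)
  ε-move, top Y: go to q1, push ε → (q1, 01, $)
  read 0, top $: go to q0, push $ → (q0, 1, $)
  read 1, top $: go to q0, push Y$ → (q0, ε, Y$)
  ε-move, top Y: go to q1, push ε → (q1, ε, $)
All input consumed in state q1 with stack $.

$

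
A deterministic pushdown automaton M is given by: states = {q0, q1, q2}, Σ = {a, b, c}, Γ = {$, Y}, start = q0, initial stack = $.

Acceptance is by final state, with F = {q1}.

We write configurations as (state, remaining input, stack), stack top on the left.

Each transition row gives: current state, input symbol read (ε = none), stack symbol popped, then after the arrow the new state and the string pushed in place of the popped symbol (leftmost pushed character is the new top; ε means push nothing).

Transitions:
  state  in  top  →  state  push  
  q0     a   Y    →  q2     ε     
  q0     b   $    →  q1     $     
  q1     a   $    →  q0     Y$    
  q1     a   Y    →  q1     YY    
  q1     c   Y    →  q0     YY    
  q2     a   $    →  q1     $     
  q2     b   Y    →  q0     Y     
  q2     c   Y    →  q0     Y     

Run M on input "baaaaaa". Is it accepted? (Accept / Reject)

(q0, baaaaaa, $)
  read b, top $: go to q1, push $ → (q1, aaaaaa, $)
  read a, top $: go to q0, push Y$ → (q0, aaaaa, Y$)
  read a, top Y: go to q2, push ε → (q2, aaaa, $)
  read a, top $: go to q1, push $ → (q1, aaa, $)
  read a, top $: go to q0, push Y$ → (q0, aa, Y$)
  read a, top Y: go to q2, push ε → (q2, a, $)
  read a, top $: go to q1, push $ → (q1, ε, $)
All input consumed; state q1 ∈ F.

Accept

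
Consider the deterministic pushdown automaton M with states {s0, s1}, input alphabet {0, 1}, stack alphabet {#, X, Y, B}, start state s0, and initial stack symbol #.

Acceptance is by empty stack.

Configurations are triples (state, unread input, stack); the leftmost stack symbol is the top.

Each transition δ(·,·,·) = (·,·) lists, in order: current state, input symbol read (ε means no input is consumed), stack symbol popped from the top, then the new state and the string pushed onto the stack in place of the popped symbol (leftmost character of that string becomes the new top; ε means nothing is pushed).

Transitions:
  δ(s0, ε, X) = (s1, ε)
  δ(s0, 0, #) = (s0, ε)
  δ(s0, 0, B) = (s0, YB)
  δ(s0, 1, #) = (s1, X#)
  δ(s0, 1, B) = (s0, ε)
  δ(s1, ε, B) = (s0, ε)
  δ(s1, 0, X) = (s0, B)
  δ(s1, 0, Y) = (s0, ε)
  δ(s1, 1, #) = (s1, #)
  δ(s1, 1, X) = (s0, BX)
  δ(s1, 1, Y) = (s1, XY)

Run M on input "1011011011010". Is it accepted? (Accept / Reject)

Accept

(s0, 1011011011010, #)
  read 1, top #: go to s1, push X# → (s1, 011011011010, X#)
  read 0, top X: go to s0, push B → (s0, 11011011010, B#)
  read 1, top B: go to s0, push ε → (s0, 1011011010, #)
  read 1, top #: go to s1, push X# → (s1, 011011010, X#)
  read 0, top X: go to s0, push B → (s0, 11011010, B#)
  read 1, top B: go to s0, push ε → (s0, 1011010, #)
  read 1, top #: go to s1, push X# → (s1, 011010, X#)
  read 0, top X: go to s0, push B → (s0, 11010, B#)
  read 1, top B: go to s0, push ε → (s0, 1010, #)
  read 1, top #: go to s1, push X# → (s1, 010, X#)
  read 0, top X: go to s0, push B → (s0, 10, B#)
  read 1, top B: go to s0, push ε → (s0, 0, #)
  read 0, top #: go to s0, push ε → (s0, ε, ε)
All input consumed and the stack is empty.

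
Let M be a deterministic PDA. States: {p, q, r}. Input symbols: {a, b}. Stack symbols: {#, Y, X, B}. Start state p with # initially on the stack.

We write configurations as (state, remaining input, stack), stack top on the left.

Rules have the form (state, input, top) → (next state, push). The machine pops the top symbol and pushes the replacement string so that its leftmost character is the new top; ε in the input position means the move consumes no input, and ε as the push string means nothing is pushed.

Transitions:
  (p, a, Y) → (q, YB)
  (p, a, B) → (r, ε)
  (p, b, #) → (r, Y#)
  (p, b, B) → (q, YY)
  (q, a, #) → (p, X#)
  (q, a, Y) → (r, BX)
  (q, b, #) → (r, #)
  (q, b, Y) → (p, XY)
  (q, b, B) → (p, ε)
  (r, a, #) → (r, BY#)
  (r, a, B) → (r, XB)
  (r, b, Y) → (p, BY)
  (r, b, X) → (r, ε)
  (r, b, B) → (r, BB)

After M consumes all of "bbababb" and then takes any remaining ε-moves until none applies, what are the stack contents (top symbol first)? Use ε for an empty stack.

YYY#

(p, bbababb, #) ⊢ (r, bababb, Y#) ⊢ (p, ababb, BY#) ⊢ (r, babb, Y#) ⊢ (p, abb, BY#) ⊢ (r, bb, Y#) ⊢ (p, b, BY#) ⊢ (q, ε, YYY#)
All input consumed in state q with stack YYY#.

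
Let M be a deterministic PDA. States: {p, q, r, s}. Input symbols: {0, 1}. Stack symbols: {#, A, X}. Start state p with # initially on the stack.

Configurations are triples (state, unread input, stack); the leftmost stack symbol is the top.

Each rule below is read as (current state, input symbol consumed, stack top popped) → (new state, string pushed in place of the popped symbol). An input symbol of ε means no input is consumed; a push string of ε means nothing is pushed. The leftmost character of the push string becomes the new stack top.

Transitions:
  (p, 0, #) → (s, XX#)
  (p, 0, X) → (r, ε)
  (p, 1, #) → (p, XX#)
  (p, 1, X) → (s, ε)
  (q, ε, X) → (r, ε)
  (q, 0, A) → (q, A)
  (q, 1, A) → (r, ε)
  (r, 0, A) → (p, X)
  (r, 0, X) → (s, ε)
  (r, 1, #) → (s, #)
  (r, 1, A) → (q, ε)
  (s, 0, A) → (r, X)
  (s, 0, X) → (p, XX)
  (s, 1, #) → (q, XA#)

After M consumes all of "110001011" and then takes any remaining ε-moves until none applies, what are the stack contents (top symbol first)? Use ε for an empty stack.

(p, 110001011, #)
  read 1, top #: go to p, push XX# → (p, 10001011, XX#)
  read 1, top X: go to s, push ε → (s, 0001011, X#)
  read 0, top X: go to p, push XX → (p, 001011, XX#)
  read 0, top X: go to r, push ε → (r, 01011, X#)
  read 0, top X: go to s, push ε → (s, 1011, #)
  read 1, top #: go to q, push XA# → (q, 011, XA#)
  ε-move, top X: go to r, push ε → (r, 011, A#)
  read 0, top A: go to p, push X → (p, 11, X#)
  read 1, top X: go to s, push ε → (s, 1, #)
  read 1, top #: go to q, push XA# → (q, ε, XA#)
  ε-move, top X: go to r, push ε → (r, ε, A#)
All input consumed in state r with stack A#.

A#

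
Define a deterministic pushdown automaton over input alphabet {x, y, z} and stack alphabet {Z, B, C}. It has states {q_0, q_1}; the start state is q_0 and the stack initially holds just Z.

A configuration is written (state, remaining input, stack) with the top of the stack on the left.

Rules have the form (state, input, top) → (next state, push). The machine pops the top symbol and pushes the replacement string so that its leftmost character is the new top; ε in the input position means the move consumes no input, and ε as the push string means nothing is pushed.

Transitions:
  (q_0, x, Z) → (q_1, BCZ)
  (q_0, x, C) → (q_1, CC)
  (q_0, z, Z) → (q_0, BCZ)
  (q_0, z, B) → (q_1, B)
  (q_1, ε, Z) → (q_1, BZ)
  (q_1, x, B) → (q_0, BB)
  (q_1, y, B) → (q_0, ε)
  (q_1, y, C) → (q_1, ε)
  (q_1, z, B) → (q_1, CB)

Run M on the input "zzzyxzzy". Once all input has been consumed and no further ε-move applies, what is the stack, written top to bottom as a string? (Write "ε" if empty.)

BBCZ

(q_0, zzzyxzzy, Z)
  read z, top Z: go to q_0, push BCZ → (q_0, zzyxzzy, BCZ)
  read z, top B: go to q_1, push B → (q_1, zyxzzy, BCZ)
  read z, top B: go to q_1, push CB → (q_1, yxzzy, CBCZ)
  read y, top C: go to q_1, push ε → (q_1, xzzy, BCZ)
  read x, top B: go to q_0, push BB → (q_0, zzy, BBCZ)
  read z, top B: go to q_1, push B → (q_1, zy, BBCZ)
  read z, top B: go to q_1, push CB → (q_1, y, CBBCZ)
  read y, top C: go to q_1, push ε → (q_1, ε, BBCZ)
All input consumed in state q_1 with stack BBCZ.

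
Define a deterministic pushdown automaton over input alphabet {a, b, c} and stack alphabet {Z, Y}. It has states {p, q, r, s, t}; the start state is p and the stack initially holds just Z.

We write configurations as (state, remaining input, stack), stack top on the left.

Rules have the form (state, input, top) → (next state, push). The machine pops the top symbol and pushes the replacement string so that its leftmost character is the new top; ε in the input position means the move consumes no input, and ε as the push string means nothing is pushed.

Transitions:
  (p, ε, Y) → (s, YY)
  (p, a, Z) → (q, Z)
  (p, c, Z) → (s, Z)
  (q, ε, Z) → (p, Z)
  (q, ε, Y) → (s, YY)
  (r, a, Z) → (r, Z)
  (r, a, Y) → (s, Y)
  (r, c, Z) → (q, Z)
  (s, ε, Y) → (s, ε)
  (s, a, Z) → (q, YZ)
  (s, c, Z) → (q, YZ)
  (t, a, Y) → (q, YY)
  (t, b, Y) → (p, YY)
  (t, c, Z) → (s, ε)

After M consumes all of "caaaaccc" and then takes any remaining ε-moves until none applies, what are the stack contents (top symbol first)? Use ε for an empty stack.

(p, caaaaccc, Z)
  read c, top Z: go to s, push Z → (s, aaaaccc, Z)
  read a, top Z: go to q, push YZ → (q, aaaccc, YZ)
  ε-move, top Y: go to s, push YY → (s, aaaccc, YYZ)
  ε-move, top Y: go to s, push ε → (s, aaaccc, YZ)
  ε-move, top Y: go to s, push ε → (s, aaaccc, Z)
  read a, top Z: go to q, push YZ → (q, aaccc, YZ)
  ε-move, top Y: go to s, push YY → (s, aaccc, YYZ)
  ε-move, top Y: go to s, push ε → (s, aaccc, YZ)
  ε-move, top Y: go to s, push ε → (s, aaccc, Z)
  read a, top Z: go to q, push YZ → (q, accc, YZ)
  ε-move, top Y: go to s, push YY → (s, accc, YYZ)
  ε-move, top Y: go to s, push ε → (s, accc, YZ)
  ε-move, top Y: go to s, push ε → (s, accc, Z)
  read a, top Z: go to q, push YZ → (q, ccc, YZ)
  ε-move, top Y: go to s, push YY → (s, ccc, YYZ)
  ε-move, top Y: go to s, push ε → (s, ccc, YZ)
  ε-move, top Y: go to s, push ε → (s, ccc, Z)
  read c, top Z: go to q, push YZ → (q, cc, YZ)
  ε-move, top Y: go to s, push YY → (s, cc, YYZ)
  ε-move, top Y: go to s, push ε → (s, cc, YZ)
  ε-move, top Y: go to s, push ε → (s, cc, Z)
  read c, top Z: go to q, push YZ → (q, c, YZ)
  ε-move, top Y: go to s, push YY → (s, c, YYZ)
  ε-move, top Y: go to s, push ε → (s, c, YZ)
  ε-move, top Y: go to s, push ε → (s, c, Z)
  read c, top Z: go to q, push YZ → (q, ε, YZ)
  ε-move, top Y: go to s, push YY → (s, ε, YYZ)
  ε-move, top Y: go to s, push ε → (s, ε, YZ)
  ε-move, top Y: go to s, push ε → (s, ε, Z)
All input consumed in state s with stack Z.

Z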